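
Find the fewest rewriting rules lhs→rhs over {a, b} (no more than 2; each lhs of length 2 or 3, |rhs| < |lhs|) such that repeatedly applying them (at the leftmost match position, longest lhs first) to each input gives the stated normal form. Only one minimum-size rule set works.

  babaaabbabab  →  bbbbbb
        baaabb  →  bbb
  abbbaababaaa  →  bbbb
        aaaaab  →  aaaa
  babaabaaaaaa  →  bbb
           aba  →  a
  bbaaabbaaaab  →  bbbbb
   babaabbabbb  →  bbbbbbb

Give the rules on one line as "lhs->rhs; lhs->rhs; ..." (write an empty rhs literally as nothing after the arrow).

  | babaaabbabab => bbaaabbabab => bbaabbabab => bbabbabab => bbbbabab => bbbbbab => bbbbbb
  | baaabb => baabb => babb => bbb
  | abbbaababaaa => bbaababaaa => bbababaaa => bbbabaaa => bbbbaaa => bbbbaa => bbbba => bbbb
  | aaaaab => aaaa

ab->; ba->b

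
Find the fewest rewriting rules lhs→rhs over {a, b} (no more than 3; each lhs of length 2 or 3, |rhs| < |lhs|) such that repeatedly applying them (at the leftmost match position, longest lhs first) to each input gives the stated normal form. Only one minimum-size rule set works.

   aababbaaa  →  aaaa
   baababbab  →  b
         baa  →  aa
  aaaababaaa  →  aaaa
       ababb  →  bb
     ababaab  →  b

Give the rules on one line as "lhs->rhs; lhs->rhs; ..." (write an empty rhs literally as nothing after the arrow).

aab->b; ba->a

  | aababbaaa => babbaaa => abbaaa => abaaa => aaaa
  | baababbab => aababbab => babbab => abbab => abab => aab => b
  | baa => aa
  | aaaababaaa => aababaaa => babaaa => abaaa => aaaa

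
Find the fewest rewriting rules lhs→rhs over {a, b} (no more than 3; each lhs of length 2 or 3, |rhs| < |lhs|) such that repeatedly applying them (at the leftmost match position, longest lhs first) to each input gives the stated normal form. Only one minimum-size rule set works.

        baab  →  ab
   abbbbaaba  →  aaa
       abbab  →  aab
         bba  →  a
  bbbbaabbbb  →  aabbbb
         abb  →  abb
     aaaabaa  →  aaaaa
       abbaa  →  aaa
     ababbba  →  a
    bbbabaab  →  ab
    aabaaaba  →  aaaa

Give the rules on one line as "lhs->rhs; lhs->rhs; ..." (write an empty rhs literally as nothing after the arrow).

  | baab => ab
  | abbbbaaba => abbaaba => aaaba => aaa
  | abbab => aab
  | bba => a

ba->; bba->a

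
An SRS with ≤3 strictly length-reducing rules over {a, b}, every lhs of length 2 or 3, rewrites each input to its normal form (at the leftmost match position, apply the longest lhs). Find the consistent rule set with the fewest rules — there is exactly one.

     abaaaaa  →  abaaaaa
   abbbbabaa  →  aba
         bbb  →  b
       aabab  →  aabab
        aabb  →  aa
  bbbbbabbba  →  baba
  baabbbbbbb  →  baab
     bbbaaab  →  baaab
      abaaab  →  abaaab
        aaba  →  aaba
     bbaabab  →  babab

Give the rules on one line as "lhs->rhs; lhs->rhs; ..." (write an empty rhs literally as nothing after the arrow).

  | abaaaaa
  | abbbbabaa => abbabaa => abbaa => aba
  | bbb => b
  | aabab

bb->; bba->b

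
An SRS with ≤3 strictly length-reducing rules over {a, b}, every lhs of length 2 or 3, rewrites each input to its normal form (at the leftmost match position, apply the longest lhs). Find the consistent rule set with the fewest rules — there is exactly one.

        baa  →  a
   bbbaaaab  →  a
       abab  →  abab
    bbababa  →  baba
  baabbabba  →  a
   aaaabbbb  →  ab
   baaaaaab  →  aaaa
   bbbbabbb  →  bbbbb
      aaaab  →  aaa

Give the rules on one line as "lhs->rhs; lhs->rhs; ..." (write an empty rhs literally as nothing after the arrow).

aab->a; baa->a; bba->

  | baa => a
  | bbbaaaab => baaab => aab => a
  | abab
  | bbababa => baba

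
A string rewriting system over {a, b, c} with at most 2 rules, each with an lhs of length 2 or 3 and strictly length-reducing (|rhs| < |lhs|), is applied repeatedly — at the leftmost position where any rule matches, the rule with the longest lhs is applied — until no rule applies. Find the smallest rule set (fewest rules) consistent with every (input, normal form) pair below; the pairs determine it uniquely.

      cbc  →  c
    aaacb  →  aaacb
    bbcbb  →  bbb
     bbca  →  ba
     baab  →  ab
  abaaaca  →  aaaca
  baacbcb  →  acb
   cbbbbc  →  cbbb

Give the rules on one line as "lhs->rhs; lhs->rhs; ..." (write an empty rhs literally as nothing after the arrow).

  | cbc => c
  | aaacb
  | bbcbb => bbb
  | bbca => ba

baa->a; bc->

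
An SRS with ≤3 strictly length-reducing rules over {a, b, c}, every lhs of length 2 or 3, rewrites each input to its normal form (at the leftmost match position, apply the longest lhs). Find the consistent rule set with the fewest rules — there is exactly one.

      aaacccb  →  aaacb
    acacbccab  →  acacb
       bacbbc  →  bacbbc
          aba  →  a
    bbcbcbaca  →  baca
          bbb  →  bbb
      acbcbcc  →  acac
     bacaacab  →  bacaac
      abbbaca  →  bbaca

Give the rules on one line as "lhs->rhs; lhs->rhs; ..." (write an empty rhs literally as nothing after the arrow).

  | aaacccb => aaacb
  | acacbccab => acacbab => acacb
  | bacbbc
  | aba => a

ab->; bcb->ac; cc->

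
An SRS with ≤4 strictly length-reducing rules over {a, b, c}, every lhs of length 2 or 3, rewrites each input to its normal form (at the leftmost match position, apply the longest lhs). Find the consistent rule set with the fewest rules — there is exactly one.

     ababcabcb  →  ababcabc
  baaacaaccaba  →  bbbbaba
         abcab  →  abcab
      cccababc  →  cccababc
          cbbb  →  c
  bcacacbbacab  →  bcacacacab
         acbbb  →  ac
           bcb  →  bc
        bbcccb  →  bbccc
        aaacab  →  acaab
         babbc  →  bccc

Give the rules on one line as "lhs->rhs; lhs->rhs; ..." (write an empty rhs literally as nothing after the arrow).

aac->ca; abb->cc; bac->bb; cb->c

  | ababcabcb => ababcabc
  | baaacaaccaba => bacaaaccaba => bbaaaccaba => bbacacaba => bbbacaba => bbbbaba
  | abcab
  | cccababc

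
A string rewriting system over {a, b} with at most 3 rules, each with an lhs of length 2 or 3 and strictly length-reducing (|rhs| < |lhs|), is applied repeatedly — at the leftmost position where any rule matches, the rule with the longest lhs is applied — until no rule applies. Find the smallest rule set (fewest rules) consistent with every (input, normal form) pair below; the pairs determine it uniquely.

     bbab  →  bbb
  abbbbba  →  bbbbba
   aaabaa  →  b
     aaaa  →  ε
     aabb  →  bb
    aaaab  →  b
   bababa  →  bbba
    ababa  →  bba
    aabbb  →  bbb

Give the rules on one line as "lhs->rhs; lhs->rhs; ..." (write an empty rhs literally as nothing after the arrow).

aa->; ab->b

  | bbab => bbb
  | abbbbba => bbbbba
  | aaabaa => abaa => baa => b
  | aaaa => aa => ε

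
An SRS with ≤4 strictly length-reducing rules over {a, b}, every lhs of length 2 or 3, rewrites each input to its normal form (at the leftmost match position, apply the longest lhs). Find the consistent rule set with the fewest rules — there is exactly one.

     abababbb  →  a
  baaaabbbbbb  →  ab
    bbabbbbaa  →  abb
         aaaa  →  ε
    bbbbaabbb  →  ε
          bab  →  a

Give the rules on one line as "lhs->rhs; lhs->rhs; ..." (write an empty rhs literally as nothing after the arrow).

  | abababbb => aaabbb => abbb => aab => a
  | baaaabbbbbb => baabbbbbb => babbbbb => abbbb => aabb => ab
  | bbabbbbaa => babbbaa => abbaa => abb
  | aaaa => aa => ε

aa->; aab->a; bab->a; bbb->ab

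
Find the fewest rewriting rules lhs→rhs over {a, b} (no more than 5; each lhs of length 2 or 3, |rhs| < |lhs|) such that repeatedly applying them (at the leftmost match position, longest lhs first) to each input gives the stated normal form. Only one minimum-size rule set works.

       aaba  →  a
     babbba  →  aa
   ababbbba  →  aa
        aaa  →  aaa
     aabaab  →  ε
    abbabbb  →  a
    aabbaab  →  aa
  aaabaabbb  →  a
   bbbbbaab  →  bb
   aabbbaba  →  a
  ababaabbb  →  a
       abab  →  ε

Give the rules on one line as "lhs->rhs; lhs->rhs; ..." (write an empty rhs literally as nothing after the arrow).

  | aaba => baa => a
  | babbba => abba => aba => aa
  | ababbbba => aabbbba => babbba => abba => aba => aa
  | aaa

aab->ba; ab->a; ba->; bab->a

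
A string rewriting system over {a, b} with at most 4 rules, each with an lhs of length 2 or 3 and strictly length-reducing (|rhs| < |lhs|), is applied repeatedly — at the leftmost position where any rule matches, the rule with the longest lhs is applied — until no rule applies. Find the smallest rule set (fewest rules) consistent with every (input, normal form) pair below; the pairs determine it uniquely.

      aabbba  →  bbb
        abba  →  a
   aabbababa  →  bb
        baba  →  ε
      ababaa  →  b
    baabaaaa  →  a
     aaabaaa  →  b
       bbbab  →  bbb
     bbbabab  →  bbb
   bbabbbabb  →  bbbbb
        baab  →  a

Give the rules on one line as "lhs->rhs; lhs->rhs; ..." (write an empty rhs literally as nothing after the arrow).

aa->b; ab->a; aba->a; ba->

  | aabbba => bbbba => bbb
  | abba => aba => a
  | aabbababa => bbbababa => bbbaba => bbba => bb
  | baba => ba => ε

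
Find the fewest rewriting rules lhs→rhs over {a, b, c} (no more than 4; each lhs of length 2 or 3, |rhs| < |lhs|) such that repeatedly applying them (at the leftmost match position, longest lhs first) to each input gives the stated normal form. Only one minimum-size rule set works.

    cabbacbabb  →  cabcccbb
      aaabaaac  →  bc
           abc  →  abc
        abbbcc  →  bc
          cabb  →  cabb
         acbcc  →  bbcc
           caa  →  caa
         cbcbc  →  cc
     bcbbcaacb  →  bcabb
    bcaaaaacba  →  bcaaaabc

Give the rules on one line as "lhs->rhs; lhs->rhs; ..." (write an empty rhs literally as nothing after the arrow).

ac->b; ba->c; bbb->; bcb->

  | cabbacbabb => cabccbabb => cabcccbb
  | aaabaaac => aaacaac => aabaac => aacac => abac => acc => bc
  | abc
  | abbbcc => acc => bc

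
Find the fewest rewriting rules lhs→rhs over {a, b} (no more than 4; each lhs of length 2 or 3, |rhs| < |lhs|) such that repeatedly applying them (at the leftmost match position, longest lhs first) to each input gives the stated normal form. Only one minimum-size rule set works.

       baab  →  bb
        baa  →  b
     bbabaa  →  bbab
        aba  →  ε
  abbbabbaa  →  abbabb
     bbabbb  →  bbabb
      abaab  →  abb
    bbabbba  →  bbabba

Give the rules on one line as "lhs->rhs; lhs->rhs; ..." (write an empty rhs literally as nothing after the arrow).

  | baab => bb
  | baa => b
  | bbabaa => bbaaa => bbab
  | aba => aa => ε

aa->; aaa->ab; aba->aa; bbb->bb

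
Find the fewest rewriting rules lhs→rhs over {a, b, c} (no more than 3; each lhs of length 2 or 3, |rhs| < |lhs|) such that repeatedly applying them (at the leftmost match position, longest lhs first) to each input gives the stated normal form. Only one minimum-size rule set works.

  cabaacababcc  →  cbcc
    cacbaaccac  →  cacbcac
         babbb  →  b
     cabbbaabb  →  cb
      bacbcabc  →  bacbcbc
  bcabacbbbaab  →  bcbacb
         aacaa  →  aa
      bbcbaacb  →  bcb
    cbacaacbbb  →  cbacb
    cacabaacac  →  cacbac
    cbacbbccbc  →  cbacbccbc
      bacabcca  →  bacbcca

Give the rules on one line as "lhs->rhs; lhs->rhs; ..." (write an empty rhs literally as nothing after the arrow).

aac->; ab->b; bb->b

  | cabaacababcc => cbaacababcc => cbababcc => cbbabcc => cbabcc => cbbcc => cbcc
  | cacbaaccac => cacbcac
  | babbb => bbbb => bbb => bb => b
  | cabbbaabb => cbbbaabb => cbbaabb => cbaabb => cbabb => cbbb => cbb => cb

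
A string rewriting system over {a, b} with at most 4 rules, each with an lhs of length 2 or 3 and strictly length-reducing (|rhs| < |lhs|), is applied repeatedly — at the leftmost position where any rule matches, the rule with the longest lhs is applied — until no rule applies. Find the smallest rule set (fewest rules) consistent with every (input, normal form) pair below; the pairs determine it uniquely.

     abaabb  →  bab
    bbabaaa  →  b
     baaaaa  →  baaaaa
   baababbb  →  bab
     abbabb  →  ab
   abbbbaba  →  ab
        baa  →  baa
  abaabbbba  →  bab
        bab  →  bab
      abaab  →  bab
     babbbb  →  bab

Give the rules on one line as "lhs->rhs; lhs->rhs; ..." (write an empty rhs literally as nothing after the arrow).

aba->b; bb->b; bba->bb

  | abaabb => babb => bab
  | bbabaaa => bbbaaa => bbaaa => bbaa => bba => bb => b
  | baaaaa
  | baababbb => babbbb => babbb => babb => bab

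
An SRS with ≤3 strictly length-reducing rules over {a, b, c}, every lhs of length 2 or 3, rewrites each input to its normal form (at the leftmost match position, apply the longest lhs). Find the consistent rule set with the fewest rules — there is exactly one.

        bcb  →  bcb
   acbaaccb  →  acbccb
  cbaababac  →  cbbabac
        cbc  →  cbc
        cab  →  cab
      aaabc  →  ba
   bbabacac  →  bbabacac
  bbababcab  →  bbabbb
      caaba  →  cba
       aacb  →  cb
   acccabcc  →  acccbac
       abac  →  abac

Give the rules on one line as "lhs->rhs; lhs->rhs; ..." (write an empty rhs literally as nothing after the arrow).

aa->; abc->ba

  | bcb
  | acbaaccb => acbccb
  | cbaababac => cbbabac
  | cbc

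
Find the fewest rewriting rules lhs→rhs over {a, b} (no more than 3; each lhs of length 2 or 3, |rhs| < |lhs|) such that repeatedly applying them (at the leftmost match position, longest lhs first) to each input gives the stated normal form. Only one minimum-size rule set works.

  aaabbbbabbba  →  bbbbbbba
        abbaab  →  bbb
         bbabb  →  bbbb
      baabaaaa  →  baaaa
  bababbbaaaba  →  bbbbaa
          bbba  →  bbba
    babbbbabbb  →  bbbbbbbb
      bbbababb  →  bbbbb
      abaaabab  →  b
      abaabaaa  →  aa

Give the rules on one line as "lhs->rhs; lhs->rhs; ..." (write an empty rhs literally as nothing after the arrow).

  | aaabbbbabbba => aabbbbabbba => abbbbabbba => bbbbabbba => bbbbbbba
  | abbaab => bbaab => bbab => bbb
  | bbabb => bbbb
  | baabaaaa => baaaa

ab->b; aba->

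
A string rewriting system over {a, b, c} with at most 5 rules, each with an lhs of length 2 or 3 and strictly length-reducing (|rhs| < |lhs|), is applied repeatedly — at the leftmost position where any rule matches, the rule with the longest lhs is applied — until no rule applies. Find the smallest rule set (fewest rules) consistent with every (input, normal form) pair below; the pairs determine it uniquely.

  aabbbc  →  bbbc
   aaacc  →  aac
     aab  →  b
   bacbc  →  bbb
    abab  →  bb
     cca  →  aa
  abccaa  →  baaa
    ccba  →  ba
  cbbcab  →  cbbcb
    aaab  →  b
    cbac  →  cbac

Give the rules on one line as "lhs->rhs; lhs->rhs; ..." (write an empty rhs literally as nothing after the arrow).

ab->b; acc->c; cbc->bb; cc->a

  | aabbbc => abbbc => bbbc
  | aaacc => aac
  | aab => ab => b
  | bacbc => babb => bbb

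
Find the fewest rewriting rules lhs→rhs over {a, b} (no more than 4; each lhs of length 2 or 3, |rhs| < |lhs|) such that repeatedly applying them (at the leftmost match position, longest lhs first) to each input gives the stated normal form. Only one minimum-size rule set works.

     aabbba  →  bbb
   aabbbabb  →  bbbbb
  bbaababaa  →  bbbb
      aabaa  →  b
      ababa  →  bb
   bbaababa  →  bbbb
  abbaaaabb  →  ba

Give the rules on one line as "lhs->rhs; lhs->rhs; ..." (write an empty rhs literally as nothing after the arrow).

  | aabbba => bbba => bbb
  | aabbbabb => bbbabb => bbbbb
  | bbaababaa => bbababaa => bbbabaa => bbbbaa => bbbba => bbbb
  | aabaa => baa => b

aa->; ab->a; aba->b; bba->bb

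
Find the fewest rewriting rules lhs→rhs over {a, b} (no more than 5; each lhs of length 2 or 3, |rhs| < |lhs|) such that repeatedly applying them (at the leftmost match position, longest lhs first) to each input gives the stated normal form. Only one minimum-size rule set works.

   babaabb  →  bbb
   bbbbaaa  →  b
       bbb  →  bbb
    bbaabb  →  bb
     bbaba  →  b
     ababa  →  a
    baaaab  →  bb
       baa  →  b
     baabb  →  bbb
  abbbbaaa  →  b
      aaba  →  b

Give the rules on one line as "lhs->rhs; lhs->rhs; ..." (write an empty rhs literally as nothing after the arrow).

  | babaabb => abaabb => baabb => aabb => bbb
  | bbbbaaa => bbbaa => bba => b
  | bbb
  | bbaabb => babb => abb => bb

aa->b; ab->b; ba->a; bba->b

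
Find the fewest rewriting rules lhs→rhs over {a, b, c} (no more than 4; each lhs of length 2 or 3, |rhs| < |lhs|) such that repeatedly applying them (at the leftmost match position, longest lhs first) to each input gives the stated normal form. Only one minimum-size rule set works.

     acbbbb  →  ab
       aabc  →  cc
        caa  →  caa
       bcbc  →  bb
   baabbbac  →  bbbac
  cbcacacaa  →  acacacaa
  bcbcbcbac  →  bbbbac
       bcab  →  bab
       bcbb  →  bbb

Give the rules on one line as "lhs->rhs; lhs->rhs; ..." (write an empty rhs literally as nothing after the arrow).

aab->c; bc->b; cb->a

  | acbbbb => aabbb => cbb => ab
  | aabc => cc
  | caa
  | bcbc => bbc => bb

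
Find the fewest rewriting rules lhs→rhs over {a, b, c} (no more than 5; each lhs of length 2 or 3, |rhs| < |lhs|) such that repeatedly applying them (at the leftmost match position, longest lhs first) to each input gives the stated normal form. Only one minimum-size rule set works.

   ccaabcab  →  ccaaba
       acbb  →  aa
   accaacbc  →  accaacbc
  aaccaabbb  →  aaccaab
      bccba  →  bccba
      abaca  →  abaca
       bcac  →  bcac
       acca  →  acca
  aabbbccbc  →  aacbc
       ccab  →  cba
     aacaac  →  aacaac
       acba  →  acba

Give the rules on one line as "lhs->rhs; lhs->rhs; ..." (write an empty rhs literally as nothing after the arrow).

bb->b; bbc->; cab->ba; cbb->a

  | ccaabcab => ccaabba => ccaaba
  | acbb => aa
  | accaacbc
  | aaccaabbb => aaccaabb => aaccaab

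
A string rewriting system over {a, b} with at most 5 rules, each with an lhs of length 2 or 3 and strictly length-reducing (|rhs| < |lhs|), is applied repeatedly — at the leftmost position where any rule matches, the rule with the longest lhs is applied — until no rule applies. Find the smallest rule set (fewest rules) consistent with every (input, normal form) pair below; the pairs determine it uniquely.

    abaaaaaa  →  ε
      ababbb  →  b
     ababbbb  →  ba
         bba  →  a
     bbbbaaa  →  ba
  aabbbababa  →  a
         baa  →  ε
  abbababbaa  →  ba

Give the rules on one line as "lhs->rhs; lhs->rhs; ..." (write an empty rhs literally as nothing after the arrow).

  | abaaaaaa => baaaaaa => bbaaaa => aaaa => baa => bb => ε
  | ababbb => babbb => bbab => ab => b
  | ababbbb => babbbb => bbabb => abb => ba
  | bba => a

aa->b; ab->b; abb->ba; bb->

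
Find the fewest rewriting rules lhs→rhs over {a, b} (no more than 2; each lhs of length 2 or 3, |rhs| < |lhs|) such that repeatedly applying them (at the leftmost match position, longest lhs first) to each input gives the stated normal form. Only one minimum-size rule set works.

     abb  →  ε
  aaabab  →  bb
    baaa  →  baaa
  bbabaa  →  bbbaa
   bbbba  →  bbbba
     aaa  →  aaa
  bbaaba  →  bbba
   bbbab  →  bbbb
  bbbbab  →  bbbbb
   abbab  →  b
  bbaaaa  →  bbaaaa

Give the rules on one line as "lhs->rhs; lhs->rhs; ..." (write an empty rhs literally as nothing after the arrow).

  | abb => ε
  | aaabab => aabab => abab => bab => bb
  | baaa
  | bbabaa => bbbaa

ab->b; abb->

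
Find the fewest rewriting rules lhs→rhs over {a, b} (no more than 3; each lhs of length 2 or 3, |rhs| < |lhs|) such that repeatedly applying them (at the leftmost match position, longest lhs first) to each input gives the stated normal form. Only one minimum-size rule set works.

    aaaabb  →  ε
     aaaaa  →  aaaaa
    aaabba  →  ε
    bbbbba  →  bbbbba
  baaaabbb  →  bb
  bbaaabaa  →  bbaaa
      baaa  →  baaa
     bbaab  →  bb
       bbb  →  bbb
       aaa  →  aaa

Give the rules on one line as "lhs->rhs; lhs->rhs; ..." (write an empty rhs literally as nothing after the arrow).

aab->; aba->

  | aaaabb => aab => ε
  | aaaaa
  | aaabba => aba => ε
  | bbbbba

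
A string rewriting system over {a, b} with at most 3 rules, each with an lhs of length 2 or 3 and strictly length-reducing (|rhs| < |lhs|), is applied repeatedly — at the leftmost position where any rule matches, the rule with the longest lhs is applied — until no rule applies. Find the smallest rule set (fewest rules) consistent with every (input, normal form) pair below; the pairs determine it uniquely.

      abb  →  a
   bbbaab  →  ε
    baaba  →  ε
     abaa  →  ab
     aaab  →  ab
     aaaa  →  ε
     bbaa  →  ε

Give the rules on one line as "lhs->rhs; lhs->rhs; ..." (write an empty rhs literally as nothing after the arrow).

  | abb => a
  | bbbaab => baab => bb => ε
  | baaba => bba => bb => ε
  | abaa => ab

aa->; bb->; bba->bb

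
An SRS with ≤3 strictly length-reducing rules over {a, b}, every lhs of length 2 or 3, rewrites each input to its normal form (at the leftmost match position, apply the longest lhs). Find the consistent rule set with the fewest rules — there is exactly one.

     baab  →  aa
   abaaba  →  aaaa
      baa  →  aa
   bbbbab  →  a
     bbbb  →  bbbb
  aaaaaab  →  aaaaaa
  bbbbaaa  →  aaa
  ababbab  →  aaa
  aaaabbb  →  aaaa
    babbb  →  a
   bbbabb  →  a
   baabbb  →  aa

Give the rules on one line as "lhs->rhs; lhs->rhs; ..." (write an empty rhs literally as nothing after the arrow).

ab->a; ba->a

  | baab => aab => aa
  | abaaba => aaaba => aaaa
  | baa => aa
  | bbbbab => bbbab => bbab => bab => ab => a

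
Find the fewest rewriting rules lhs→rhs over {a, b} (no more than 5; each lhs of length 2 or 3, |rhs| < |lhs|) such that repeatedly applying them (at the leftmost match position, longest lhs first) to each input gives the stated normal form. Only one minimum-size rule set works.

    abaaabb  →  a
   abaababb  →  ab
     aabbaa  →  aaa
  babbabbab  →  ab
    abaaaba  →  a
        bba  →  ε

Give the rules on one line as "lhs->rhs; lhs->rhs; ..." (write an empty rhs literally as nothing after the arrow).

  | abaaabb => abaabb => ababb => abbb => a
  | abaababb => abababb => abbabb => abb => ab
  | aabbaa => aaa
  | babbabbab => bbbabbab => abbab => ab

ba->b; bb->b; bba->; bbb->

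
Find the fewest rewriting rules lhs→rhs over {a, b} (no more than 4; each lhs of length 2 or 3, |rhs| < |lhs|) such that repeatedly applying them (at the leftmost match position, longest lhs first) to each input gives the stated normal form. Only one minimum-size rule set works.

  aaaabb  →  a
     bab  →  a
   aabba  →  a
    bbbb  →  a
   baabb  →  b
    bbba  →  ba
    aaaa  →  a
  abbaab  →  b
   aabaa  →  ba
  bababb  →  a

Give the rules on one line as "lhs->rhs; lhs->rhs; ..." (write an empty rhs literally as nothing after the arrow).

  | aaaabb => aaabb => aabb => abb => bb => a
  | bab => bb => a
  | aabba => abba => bba => aa => a
  | bbbb => abb => bb => a

aa->a; ab->b; bb->a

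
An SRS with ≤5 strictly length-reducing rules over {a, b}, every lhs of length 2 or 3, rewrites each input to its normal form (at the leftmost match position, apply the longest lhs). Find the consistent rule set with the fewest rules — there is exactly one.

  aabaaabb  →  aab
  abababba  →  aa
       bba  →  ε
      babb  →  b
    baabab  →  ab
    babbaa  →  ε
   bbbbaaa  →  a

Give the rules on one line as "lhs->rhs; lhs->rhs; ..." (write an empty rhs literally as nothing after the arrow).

  | aabaaabb => aabaabb => aababb => aab
  | abababba => aabba => aa
  | bba => ε
  | babb => b

ba->; baa->ba; bab->; bba->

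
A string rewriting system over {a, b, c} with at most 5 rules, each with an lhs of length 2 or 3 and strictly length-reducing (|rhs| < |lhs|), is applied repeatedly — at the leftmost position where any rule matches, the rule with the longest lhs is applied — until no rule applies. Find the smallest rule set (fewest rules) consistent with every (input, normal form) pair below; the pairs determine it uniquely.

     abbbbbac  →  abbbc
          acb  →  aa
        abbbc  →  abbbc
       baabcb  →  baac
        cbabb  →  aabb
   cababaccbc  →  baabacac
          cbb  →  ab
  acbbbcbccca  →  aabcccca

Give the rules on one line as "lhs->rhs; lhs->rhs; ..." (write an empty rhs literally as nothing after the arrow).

  | abbbbbac => abbbc
  | acb => aa
  | abbbc
  | baabcb => baac

bba->; bcb->c; cab->ba; cb->a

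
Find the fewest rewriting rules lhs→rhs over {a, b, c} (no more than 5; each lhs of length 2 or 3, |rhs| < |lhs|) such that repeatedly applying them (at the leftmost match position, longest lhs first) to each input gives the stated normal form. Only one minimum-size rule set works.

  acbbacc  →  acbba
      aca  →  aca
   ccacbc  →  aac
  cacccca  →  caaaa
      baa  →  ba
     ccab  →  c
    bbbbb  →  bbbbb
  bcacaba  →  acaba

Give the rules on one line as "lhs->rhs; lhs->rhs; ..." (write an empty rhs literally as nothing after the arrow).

aab->c; baa->ba; bc->; cc->a

  | acbbacc => acbbaa => acbba
  | aca
  | ccacbc => aacbc => aac
  | cacccca => caacca => caaaa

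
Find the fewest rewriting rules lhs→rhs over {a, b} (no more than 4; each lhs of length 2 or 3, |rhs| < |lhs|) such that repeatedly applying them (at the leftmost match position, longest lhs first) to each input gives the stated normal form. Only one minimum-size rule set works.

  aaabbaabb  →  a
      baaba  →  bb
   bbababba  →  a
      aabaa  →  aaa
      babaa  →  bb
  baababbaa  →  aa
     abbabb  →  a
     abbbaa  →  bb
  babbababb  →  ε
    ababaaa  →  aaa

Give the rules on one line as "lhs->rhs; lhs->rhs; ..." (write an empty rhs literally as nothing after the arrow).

ab->; ba->b; bbb->a

  | aaabbaabb => aabaabb => aaabb => aab => a
  | baaba => baba => bba => bb
  | bbababba => bbbabba => aabba => aba => a
  | aabaa => aaa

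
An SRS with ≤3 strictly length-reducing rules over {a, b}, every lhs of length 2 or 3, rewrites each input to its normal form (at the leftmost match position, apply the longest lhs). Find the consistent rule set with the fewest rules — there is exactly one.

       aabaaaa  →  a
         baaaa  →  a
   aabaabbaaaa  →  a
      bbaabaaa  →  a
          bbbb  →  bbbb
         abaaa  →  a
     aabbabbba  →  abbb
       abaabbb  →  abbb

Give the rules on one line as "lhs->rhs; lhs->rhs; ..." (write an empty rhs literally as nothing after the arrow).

  | aabaaaa => abaaaa => aaaa => aaa => aa => a
  | baaaa => aaa => aa => a
  | aabaabbaaaa => abaabbaaaa => aabbaaaa => abbaaaa => abaaa => aaa => aa => a
  | bbaabaaa => babaaa => baaa => aa => a

aa->a; ba->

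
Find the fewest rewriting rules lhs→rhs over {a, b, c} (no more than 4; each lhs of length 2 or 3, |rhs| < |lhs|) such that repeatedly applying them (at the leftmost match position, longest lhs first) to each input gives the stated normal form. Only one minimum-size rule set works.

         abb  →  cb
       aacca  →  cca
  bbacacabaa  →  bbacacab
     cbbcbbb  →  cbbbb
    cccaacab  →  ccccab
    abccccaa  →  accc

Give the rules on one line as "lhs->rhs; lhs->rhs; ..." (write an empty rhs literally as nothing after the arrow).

aa->; abb->cb; bc->

  | abb => cb
  | aacca => cca
  | bbacacabaa => bbacacab
  | cbbcbbb => cbbbb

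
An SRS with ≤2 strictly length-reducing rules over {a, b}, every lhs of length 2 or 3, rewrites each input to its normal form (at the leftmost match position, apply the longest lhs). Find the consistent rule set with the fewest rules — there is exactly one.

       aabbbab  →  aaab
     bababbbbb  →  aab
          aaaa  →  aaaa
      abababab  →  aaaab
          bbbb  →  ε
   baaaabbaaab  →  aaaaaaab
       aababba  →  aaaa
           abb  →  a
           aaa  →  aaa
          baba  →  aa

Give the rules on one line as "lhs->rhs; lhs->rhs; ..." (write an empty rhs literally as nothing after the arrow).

  | aabbbab => aabab => aaab
  | bababbbbb => ababbbbb => aabbbbb => aabbb => aab
  | aaaa
  | abababab => aababab => aaabab => aaaab

ba->a; bb->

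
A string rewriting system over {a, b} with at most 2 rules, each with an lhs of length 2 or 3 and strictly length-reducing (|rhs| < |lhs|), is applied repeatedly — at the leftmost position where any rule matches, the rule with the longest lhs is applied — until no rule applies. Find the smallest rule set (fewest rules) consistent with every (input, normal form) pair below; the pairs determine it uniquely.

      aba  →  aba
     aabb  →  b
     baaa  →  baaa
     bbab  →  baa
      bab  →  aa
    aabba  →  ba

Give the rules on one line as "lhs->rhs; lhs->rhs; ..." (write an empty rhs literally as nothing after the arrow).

aab->; bab->aa

  | aba
  | aabb => b
  | baaa
  | bbab => baa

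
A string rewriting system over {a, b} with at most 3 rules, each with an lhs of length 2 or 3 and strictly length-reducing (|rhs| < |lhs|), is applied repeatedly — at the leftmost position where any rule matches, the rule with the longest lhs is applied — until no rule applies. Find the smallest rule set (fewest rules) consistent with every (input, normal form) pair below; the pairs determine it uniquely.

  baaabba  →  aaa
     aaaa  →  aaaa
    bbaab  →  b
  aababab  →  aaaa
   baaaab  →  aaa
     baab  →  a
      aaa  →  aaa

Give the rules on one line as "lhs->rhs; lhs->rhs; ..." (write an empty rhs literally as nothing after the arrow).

ab->a; ba->

  | baaabba => aabba => aaba => aaa
  | aaaa
  | bbaab => bab => b
  | aababab => aaabab => aaaab => aaaa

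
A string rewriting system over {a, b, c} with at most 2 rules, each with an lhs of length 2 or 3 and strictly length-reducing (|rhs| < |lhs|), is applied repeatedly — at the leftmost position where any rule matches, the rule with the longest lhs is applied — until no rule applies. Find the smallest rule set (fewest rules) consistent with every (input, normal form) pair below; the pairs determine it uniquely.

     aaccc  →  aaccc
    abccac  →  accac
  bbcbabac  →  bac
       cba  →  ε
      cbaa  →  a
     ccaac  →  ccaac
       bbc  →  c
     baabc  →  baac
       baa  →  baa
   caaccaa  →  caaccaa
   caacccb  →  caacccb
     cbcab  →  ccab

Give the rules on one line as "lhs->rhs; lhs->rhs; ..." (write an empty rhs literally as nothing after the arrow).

bc->c; cba->

  | aaccc
  | abccac => accac
  | bbcbabac => bcbabac => cbabac => bac
  | cba => ε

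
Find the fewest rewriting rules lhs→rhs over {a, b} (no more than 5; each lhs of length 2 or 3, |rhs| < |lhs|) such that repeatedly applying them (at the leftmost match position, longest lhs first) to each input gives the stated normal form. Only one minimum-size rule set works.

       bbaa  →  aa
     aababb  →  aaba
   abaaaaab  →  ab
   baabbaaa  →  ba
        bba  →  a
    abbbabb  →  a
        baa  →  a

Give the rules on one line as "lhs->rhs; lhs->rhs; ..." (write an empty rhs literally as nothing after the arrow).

  | bbaa => aa
  | aababb => aaba
  | abaaaaab => aaaaab => baab => ab
  | baabbaaa => abbaaa => aaaa => ba

aaa->b; baa->a; bb->; bbb->a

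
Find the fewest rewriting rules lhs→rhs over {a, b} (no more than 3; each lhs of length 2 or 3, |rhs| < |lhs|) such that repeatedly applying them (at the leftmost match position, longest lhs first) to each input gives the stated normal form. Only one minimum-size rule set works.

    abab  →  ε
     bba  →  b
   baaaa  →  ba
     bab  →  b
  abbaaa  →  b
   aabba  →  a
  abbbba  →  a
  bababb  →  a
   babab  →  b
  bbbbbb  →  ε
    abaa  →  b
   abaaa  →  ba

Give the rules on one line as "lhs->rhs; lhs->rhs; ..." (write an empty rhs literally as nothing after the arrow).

aa->b; ab->; bb->a

  | abab => ab => ε
  | bba => aa => b
  | baaaa => bbaa => aaa => ba
  | bab => b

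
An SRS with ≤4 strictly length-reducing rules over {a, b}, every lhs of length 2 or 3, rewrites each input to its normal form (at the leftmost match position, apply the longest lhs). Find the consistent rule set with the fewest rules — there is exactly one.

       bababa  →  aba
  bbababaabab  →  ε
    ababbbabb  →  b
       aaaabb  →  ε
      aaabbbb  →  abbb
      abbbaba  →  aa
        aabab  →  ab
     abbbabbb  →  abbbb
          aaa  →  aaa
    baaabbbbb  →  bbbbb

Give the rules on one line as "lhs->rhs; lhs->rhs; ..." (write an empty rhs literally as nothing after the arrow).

aab->; bab->bb; bba->a

  | bababa => bbaba => aba
  | bbababaabab => ababaabab => abbaabab => aaabab => aab => ε
  | ababbbabb => abbbbabb => abbabb => aabb => b
  | aaaabb => aab => ε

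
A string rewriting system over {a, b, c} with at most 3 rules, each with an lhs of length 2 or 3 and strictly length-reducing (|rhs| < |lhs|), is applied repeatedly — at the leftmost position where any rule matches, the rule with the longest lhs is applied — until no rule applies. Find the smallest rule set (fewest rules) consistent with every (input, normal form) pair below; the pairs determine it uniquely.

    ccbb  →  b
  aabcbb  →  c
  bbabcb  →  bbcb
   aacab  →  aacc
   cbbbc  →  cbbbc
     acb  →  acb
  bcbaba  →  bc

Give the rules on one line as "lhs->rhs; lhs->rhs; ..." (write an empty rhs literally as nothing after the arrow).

  | ccbb => b
  | aabcbb => accbb => ab => c
  | bbabcb => bbcb
  | aacab => aacc

ab->c; ba->; ccb->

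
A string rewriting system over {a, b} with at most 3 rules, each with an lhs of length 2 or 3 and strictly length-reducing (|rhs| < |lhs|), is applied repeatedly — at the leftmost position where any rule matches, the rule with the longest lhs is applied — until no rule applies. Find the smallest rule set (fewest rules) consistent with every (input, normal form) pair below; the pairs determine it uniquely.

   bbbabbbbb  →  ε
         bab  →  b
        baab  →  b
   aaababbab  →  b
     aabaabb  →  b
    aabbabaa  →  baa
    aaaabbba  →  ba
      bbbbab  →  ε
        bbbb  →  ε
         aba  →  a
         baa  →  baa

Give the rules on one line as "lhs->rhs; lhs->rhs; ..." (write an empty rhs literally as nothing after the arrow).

  | bbbabbbbb => aabbbbb => bbbb => ab => ε
  | bab => b
  | baab => b
  | aaababbab => aabbab => bab => b

aab->; ab->; bbb->a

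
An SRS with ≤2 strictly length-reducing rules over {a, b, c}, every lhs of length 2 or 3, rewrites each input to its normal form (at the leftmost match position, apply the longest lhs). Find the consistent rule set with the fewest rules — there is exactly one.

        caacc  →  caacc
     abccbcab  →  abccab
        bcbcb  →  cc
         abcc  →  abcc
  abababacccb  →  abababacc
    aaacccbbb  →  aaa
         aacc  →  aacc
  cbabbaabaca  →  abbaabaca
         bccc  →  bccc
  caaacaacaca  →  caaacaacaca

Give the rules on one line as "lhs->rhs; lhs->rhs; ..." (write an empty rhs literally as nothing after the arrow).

bcb->cc; cb->

  | caacc
  | abccbcab => abccab
  | bcbcb => cccb => cc
  | abcc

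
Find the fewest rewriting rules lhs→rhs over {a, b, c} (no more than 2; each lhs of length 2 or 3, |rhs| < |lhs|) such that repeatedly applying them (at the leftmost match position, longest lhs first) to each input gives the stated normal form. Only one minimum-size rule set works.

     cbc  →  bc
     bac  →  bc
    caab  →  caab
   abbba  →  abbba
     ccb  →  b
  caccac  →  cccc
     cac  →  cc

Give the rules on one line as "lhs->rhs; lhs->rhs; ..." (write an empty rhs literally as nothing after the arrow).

ac->c; cb->b

  | cbc => bc
  | bac => bc
  | caab
  | abbba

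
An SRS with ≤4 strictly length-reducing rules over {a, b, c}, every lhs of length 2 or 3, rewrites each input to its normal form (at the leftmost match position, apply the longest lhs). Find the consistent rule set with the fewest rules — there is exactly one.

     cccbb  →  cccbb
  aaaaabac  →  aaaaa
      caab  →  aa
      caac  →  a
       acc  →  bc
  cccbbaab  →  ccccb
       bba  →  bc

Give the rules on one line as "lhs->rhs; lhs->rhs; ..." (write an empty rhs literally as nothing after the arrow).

ab->a; ac->b; ba->c; ca->a

  | cccbb
  | aaaaabac => aaaaaac => aaaaab => aaaaa
  | caab => aab => aa
  | caac => aac => ab => a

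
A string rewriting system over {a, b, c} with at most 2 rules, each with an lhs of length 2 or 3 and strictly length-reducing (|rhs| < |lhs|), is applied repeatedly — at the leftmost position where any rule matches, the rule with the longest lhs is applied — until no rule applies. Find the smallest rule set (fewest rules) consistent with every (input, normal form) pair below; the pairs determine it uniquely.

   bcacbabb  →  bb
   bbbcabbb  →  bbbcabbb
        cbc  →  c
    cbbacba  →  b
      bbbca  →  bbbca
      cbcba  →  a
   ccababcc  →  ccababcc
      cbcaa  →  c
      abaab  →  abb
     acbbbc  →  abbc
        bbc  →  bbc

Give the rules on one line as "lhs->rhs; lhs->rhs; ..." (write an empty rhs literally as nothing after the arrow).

aa->; cb->

  | bcacbabb => bcaabb => bcbb => bb
  | bbbcabbb
  | cbc => c
  | cbbacba => bacba => baa => b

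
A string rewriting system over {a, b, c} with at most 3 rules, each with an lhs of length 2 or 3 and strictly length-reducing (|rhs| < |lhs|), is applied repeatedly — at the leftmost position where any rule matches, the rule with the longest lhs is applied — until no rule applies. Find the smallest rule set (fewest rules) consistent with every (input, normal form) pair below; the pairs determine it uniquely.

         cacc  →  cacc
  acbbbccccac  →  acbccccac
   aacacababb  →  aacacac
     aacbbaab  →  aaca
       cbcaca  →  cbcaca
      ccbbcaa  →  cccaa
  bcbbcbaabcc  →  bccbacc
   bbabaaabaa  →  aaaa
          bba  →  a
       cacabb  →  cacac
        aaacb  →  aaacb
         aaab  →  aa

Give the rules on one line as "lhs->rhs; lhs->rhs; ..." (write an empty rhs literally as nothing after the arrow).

ab->; abb->ac; bb->

  | cacc
  | acbbbccccac => acbccccac
  | aacacababb => aacacabb => aacacac
  | aacbbaab => aacaab => aaca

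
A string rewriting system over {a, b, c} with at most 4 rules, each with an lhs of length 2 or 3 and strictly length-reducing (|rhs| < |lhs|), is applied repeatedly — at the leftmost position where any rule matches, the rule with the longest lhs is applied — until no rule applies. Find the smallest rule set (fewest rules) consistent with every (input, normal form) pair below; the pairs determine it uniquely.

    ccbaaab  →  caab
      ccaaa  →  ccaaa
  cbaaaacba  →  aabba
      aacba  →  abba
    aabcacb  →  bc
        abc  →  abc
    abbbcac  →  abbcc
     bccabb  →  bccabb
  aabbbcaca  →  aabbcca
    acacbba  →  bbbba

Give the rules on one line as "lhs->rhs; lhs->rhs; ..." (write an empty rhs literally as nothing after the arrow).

ac->b; bcb->cc; cba->

  | ccbaaab => caab
  | ccaaa
  | cbaaaacba => aaacba => aabba
  | aacba => abba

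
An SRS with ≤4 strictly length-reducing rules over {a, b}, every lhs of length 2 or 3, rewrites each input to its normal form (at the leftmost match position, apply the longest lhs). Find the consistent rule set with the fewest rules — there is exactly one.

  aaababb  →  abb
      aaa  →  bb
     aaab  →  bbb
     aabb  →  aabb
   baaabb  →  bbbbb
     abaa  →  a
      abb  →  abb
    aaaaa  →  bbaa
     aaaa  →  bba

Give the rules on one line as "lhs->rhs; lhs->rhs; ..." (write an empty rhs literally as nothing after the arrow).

  | aaababb => bbbabb => bbabb => babb => abb
  | aaa => bb
  | aaab => bbb
  | aabb

aaa->bb; aba->; bab->ab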